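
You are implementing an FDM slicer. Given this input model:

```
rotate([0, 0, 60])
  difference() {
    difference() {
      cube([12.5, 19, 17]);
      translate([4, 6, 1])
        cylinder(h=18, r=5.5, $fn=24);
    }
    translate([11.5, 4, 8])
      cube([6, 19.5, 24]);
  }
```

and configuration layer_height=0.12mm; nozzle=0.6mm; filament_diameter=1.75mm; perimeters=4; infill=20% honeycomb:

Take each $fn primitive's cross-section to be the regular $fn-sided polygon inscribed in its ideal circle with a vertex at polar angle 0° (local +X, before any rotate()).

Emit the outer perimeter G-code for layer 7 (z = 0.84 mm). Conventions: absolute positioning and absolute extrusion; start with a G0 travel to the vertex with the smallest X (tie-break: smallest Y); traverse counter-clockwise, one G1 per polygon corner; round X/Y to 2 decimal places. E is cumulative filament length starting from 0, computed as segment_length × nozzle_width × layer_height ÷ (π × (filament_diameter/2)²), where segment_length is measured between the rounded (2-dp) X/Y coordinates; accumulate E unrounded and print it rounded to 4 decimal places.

At z = 0.84 mm: the cube is present — its section is the full 12.5×19 rectangle; the cylinder at (4, 6) is absent (z outside [1, 19]); Subtracting the remaining from the first: none of the subtracted shapes is present at this height, so the 12.5×19 cube is unchanged — 1 connected region; the cube at (11.5, 4) is absent (z outside [8, 32]); Taking the first minus the rest: none of the subtracted shapes is present at this height, so the result so far is unchanged — 1 connected region; (whole slice rotated 60° about Z — lengths, areas and connectivity unchanged). The outline is a single polygon with 4 vertices. Extrusion per mm of travel: 0.6 × 0.12 / (π × 0.875²) = 0.029934. Accumulating E over each segment gives final E = 1.8859.

G0 X-16.45 Y9.50 Z0.84
G1 X0.00 Y0.00 E0.5686
G1 X6.25 Y10.83 E0.9429
G1 X-10.20 Y20.33 E1.5116
G1 X-16.45 Y9.50 E1.8859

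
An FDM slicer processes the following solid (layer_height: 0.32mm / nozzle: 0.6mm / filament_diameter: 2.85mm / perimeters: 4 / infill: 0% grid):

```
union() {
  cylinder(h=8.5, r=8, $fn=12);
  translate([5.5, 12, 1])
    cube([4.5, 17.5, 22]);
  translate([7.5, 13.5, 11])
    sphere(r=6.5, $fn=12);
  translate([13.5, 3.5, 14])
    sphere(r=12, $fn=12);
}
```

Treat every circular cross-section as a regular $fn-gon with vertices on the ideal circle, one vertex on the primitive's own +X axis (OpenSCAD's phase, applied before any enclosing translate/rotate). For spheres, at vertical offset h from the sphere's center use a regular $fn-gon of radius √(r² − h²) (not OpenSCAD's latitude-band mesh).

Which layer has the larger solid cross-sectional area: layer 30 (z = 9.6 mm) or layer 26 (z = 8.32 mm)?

layer 26 (z = 8.32 mm)

Layer 30 (z = 9.6): the cylinder is not intersected at this z (z outside [0, 8.5]); the cube at (5.5, 12) (footprint 4.5×17.5) is included at this height (area 78.75 mm²); the r=6.5 sphere at (7.5, 13.5) contributes a regular 12-gon of circumradius √(6.5²−1.4²) = 6.347 (area = (12/2)·6.347²·sin(360°/12) = 120.87 mm²); the r=12 sphere at (13.5, 3.5) contributes a regular 12-gon of circumradius √(12²−4.4²) = 11.164 (area = (12/2)·11.164²·sin(360°/12) = 373.92 mm²); Merging all regions: the regions partially overlap — summed areas 573.54 mm² minus the doubly-counted overlap 78.43 mm² gives 495.11 mm² — area = 495.11 mm². So its area = 495.11 mm². Layer 26 (z = 8.32): the r=8 cylinder gives a regular 12-gon of circumradius 8 (constant along its height) (area = (12/2)·8.000²·sin(360°/12) = 192.00 mm²); the 4.5×17.5 cube at (5.5, 12) contributes its full rectangle (area 78.75 mm²); the r=6.5 sphere at (7.5, 13.5) slices to a regular 12-gon of circumradius 5.922 (√(r²−h²) with h=2.68 from center) (area = (12/2)·5.922²·sin(360°/12) = 105.20 mm²); the sphere at (13.5, 3.5): section is a regular 12-gon, circumradius = √(r²−h²) = √(12²−5.68²) = 10.571 (area = (12/2)·10.571²·sin(360°/12) = 335.21 mm²); Merging all regions: the regions partially overlap — summed areas 711.17 mm² minus the doubly-counted overlap 96.93 mm² gives 614.24 mm² — area = 614.24 mm². So its area = 614.24 mm². Layer 26 is larger (614.24 vs 495.11 mm²).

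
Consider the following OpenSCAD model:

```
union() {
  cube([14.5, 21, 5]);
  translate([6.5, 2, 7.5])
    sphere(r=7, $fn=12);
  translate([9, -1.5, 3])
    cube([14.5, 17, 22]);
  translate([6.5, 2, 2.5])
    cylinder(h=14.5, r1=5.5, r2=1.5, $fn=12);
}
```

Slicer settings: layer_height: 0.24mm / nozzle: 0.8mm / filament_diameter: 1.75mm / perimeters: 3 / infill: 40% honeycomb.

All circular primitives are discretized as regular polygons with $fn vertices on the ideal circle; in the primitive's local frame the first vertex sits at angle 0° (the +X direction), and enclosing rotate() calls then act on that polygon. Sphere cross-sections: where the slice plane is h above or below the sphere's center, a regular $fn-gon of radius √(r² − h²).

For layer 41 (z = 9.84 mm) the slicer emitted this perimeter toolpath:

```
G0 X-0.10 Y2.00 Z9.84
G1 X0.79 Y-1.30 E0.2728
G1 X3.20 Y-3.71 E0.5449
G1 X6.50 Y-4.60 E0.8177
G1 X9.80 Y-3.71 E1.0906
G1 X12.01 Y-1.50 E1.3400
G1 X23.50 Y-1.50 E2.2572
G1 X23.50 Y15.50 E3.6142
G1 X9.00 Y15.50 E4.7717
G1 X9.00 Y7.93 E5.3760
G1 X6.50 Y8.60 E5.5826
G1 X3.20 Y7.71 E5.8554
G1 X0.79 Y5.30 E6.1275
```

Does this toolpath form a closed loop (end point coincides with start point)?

no

Start point (G0): (-0.10, 2.00). End point (last G1): the path does not return to the start — open.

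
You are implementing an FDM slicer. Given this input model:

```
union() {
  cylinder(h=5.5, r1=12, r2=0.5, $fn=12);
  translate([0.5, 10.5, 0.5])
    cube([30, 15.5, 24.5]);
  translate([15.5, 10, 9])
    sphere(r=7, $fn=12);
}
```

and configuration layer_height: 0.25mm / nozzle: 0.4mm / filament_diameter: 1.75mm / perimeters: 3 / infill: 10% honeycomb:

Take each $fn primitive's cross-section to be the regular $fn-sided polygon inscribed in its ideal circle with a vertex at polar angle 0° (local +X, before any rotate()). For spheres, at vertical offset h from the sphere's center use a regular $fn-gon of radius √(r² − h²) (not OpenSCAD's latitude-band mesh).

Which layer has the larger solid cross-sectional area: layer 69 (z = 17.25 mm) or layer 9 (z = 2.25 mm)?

layer 9 (z = 2.25 mm)

Layer 69 (z = 17.25): the cone does not reach this height (z outside [0, 5.5]); the cube at (0.5, 10.5) is present — its section is the full 30×15.5 rectangle (area 465.00 mm²); the sphere at (15.5, 10) does not reach this height (|z−center|=8.250 > r=7); Merging all regions: only the 30×15.5 cube at (0.5, 10.5) is present, so the union is just that shape — area = 465.00 mm². So its area = 465.00 mm². Layer 9 (z = 2.25): the cone: at t=0.409 of its height the radius interpolates to r₁+(r₂−r₁)t = 7.295, giving a regular 12-gon of that circumradius (area = (12/2)·7.295²·sin(360°/12) = 159.67 mm²); the cube at (0.5, 10.5) is present — its section is the full 30×15.5 rectangle (area 465.00 mm²); the sphere at (15.5, 10): section is a regular 12-gon, circumradius = √(r²−h²) = √(7²−6.75²) = 1.854 (area = (12/2)·1.854²·sin(360°/12) = 10.31 mm²); Merging all regions: the regions partially overlap — summed areas 634.98 mm² minus the doubly-counted overlap 3.37 mm² gives 631.61 mm² — area = 631.61 mm². So its area = 631.61 mm². Layer 9 is larger (631.61 vs 465.00 mm²).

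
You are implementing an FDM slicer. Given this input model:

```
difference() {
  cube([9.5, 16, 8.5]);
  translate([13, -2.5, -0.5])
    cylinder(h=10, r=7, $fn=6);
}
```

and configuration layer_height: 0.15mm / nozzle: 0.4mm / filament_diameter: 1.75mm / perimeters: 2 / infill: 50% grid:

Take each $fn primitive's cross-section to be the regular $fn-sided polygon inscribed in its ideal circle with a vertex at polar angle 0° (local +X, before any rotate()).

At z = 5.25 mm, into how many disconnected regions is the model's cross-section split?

1

At z = 5.25 mm: the cube is present — its section is the full 9.5×16 rectangle; the r=7 cylinder at (13, -2.5) gives a regular 6-gon of circumradius 7 (constant along its height); Subtracting the remaining from the first: starting from the 9.5×16 cube, the r=7 cylinder at (13, -2.5) partially overlaps it — only the 3.66 mm² overlap (of its 127.31 mm²) is removed, clipping the outline — 1 connected region. The result has 1 disconnected region.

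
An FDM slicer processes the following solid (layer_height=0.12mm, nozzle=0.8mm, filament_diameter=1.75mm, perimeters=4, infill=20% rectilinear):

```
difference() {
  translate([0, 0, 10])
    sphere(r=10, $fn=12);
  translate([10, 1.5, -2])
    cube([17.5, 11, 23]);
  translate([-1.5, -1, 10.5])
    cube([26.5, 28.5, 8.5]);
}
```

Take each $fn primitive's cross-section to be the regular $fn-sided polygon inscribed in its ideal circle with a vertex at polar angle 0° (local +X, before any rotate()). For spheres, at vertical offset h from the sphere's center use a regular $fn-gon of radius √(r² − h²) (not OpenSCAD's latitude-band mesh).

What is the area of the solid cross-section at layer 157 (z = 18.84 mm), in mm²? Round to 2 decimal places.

36.42 mm²

At z = 18.84 mm: the sphere: section is a regular 12-gon, circumradius = √(r²−h²) = √(10²−8.84²) = 4.675 (area = (12/2)·4.675²·sin(360°/12) = 65.56 mm²); the 17.5×11 cube at (10, 1.5) contributes its full rectangle (area 192.50 mm²); the 26.5×28.5 cube at (-1.5, -1) contributes its full rectangle (area 755.25 mm²); Subtracting the remaining from the first: starting from the r=10 sphere (65.56 mm²), the 17.5×11 cube at (10, 1.5) misses the remaining region (no effect); the 26.5×28.5 cube at (-1.5, -1) partially overlaps it — only the 29.14 mm² overlap (of its 755.25 mm²) is removed, clipping the outline — area = 36.42 mm². Overall, the cross-section is a single solid region. Net area = 36.42 mm².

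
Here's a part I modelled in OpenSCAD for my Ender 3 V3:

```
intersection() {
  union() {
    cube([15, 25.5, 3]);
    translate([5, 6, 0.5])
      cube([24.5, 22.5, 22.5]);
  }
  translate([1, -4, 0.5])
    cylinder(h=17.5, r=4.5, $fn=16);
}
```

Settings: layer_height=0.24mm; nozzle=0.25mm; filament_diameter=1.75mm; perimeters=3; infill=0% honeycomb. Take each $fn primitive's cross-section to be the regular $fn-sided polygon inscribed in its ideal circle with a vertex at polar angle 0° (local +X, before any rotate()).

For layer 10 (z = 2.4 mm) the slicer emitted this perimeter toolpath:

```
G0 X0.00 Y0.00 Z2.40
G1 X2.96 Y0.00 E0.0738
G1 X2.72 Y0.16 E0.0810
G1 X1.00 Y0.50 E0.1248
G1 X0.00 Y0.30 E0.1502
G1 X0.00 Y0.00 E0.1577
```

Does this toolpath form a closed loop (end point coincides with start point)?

yes

Start point (G0): (0.00, 0.00). End point (last G1): the path returns to the start — closed.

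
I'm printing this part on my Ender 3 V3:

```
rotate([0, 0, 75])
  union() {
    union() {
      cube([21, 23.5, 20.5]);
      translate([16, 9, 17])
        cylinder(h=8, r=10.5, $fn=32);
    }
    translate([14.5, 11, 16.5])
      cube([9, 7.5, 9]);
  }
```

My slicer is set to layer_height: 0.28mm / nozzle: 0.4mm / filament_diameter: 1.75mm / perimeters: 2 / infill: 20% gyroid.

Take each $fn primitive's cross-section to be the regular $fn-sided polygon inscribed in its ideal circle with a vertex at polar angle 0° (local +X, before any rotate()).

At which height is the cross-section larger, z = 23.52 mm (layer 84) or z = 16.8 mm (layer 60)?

layer 60 (z = 16.8 mm)

Layer 84 (z = 23.52): the cube is absent (z outside [0, 20.5]); the r=10.5 cylinder at (16, 9) gives a regular 32-gon of circumradius 10.5 (constant along its height) (area = (32/2)·10.500²·sin(360°/32) = 344.14 mm²); Merging all regions: only the r=10.5 cylinder at (16, 9) is present, so the union is just that shape — area = 344.14 mm²; the 9×7.5 cube at (14.5, 11) contributes its full rectangle (area 67.50 mm²); Taking the union: the regions partially overlap — summed areas 411.64 mm² minus the doubly-counted overlap 64.52 mm² gives 347.12 mm² — area = 347.12 mm²; (rotated 75° about Z; rotation is an isometry so areas/perimeters/island counts are preserved). So its area = 347.12 mm². Layer 60 (z = 16.8): the 21×23.5 cube contributes its full rectangle (area 493.50 mm²); the cylinder at (16, 9) does not reach this height (z outside [17, 25]); Taking the union: only the 21×23.5 cube is present, so the union is just that shape — area = 493.50 mm²; the cube at (14.5, 11) (footprint 9×7.5) is included at this height (area 67.50 mm²); Taking the union: the regions partially overlap — summed areas 561.00 mm² minus the doubly-counted overlap 48.75 mm² gives 512.25 mm² — area = 512.25 mm²; (whole slice rotated 75° about Z — lengths, areas and connectivity unchanged). So its area = 512.25 mm². Layer 60 is larger (512.25 vs 347.12 mm²).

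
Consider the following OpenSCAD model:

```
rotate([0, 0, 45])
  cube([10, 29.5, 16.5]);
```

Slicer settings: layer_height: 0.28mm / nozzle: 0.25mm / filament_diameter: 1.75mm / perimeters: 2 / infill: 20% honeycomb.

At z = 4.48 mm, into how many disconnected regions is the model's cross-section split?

At z = 4.48 mm: the cube (footprint 10×29.5) is included at this height; (whole slice rotated 45° about Z — lengths, areas and connectivity unchanged). The result has 1 disconnected region.

1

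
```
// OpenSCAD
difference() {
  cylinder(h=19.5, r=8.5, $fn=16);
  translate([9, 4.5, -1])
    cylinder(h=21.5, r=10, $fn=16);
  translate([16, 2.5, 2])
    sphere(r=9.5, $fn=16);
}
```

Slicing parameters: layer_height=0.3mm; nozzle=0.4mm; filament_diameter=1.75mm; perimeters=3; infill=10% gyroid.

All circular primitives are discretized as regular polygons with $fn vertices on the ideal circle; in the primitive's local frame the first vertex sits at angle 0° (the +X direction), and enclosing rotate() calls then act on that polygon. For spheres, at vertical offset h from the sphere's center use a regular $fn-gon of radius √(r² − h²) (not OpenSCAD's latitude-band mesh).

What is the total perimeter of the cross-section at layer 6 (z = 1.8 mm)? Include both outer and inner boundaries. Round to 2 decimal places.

At z = 1.8 mm: the cylinder: section is a regular 16-gon, circumradius r=8.5 (perimeter = 2·16·8.500·sin(180°/16) = 53.06 mm); the r=10 cylinder at (9, 4.5) contributes a regular 16-gon of circumradius 10 (perimeter = 2·16·10.000·sin(180°/16) = 62.43 mm); the r=9.5 sphere at (16, 2.5) contributes a regular 16-gon of circumradius √(9.5²−0.2²) = 9.498 (perimeter = 2·16·9.498·sin(180°/16) = 59.29 mm); Subtracting the remaining from the first: starting from the r=8.5 cylinder, the r=10 cylinder at (9, 4.5) partially overlaps it — only the 87.41 mm² overlap (of its 306.15 mm²) is removed, clipping the outline; the r=9.5 sphere at (16, 2.5) misses the remaining region (no effect) — boundary = 51.49 mm. Overall, the cross-section is a single solid region. Total boundary length (outer) = 51.49 mm.

51.49 mm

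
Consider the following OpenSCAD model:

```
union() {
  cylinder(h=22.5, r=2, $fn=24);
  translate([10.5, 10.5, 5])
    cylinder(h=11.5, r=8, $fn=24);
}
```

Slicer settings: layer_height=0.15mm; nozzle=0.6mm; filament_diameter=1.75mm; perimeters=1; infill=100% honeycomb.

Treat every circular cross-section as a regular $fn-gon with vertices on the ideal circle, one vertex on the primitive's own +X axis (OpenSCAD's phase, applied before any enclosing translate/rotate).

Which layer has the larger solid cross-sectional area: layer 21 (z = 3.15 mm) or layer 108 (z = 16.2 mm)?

Layer 21 (z = 3.15): the r=2 cylinder contributes a regular 24-gon of circumradius 2 (area = (24/2)·2.000²·sin(360°/24) = 12.42 mm²); the cylinder at (10.5, 10.5) is not intersected at this z (z outside [5, 16.5]); Taking the union: only the r=2 cylinder is present, so the union is just that shape — area = 12.42 mm². So its area = 12.42 mm². Layer 108 (z = 16.2): the cylinder: section is a regular 24-gon, circumradius r=2 (area = (24/2)·2.000²·sin(360°/24) = 12.42 mm²); the r=8 cylinder at (10.5, 10.5) contributes a regular 24-gon of circumradius 8 (area = (24/2)·8.000²·sin(360°/24) = 198.77 mm²); Merging all regions: the 2 present regions are separate (no shared area or edge), so areas and boundary lengths simply add and each stays a separate island — area = 211.20 mm². So its area = 211.20 mm². Layer 108 is larger (211.20 vs 12.42 mm²).

layer 108 (z = 16.2 mm)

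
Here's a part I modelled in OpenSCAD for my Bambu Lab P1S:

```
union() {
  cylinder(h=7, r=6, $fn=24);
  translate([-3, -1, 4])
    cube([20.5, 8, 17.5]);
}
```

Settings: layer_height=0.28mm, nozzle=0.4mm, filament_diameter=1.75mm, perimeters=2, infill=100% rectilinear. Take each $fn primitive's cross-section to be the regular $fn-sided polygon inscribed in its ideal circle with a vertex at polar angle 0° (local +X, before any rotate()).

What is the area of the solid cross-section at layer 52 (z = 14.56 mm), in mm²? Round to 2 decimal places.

164.00 mm²

At z = 14.56 mm: the cylinder is not intersected at this z (z outside [0, 7]); the cube at (-3, -1) is present — its section is the full 20.5×8 rectangle (area 164.00 mm²); Taking the union: only the 20.5×8 cube at (-3, -1) is present, so the union is just that shape — area = 164.00 mm². Overall, the cross-section is a single solid region. Net area = 164.00 mm².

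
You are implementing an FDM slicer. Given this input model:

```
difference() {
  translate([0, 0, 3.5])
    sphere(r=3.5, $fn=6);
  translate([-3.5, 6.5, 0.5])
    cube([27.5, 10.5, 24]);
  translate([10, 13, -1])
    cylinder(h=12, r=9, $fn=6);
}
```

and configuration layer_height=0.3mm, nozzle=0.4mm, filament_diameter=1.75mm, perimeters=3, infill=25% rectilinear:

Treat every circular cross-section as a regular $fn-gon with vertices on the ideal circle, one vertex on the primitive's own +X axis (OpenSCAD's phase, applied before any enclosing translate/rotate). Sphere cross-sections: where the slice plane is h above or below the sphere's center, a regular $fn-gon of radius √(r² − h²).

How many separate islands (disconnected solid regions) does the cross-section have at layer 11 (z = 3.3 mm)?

At z = 3.3 mm: the sphere: section is a regular 6-gon, circumradius = √(r²−h²) = √(3.5²−0.2²) = 3.494; the cube at (-3.5, 6.5) is present — its section is the full 27.5×10.5 rectangle; the r=9 cylinder at (10, 13) gives a regular 6-gon of circumradius 9 (constant along its height); Subtracting the remaining from the first: starting from the r=3.5 sphere, the 27.5×10.5 cube at (-3.5, 6.5) misses the remaining region (no effect); the r=9 cylinder at (10, 13) misses the remaining region (no effect) — 1 connected region. Overall, the cross-section is a single solid region. Island count = 1.

1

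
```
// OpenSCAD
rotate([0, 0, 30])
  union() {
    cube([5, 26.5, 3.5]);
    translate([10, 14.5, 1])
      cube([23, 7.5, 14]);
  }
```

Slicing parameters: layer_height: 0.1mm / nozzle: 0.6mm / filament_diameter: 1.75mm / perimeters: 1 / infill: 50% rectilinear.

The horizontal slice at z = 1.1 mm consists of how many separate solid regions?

At z = 1.1 mm: the 5×26.5 cube contributes its full rectangle; the cube at (10, 14.5) is present — its section is the full 23×7.5 rectangle; Combining (union): the 2 present regions are separate (no shared area or edge), so areas and boundary lengths simply add and each stays a separate island — 2 connected regions; (rotated 30° about Z; rotation is an isometry so areas/perimeters/island counts are preserved). The result has 2 disconnected regions.

2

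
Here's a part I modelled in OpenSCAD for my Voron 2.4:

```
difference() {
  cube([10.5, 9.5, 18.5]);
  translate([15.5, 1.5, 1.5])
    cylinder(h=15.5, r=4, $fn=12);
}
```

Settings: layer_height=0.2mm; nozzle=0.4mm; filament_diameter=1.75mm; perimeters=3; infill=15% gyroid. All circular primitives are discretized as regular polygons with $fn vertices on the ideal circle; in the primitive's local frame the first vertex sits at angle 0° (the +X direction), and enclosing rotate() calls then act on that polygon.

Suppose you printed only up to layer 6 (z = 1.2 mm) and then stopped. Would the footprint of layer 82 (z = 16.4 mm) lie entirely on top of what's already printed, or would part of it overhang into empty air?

Compare the two slices. At z = 1.2: the 10.5×9.5 cube contributes its full rectangle (area 99.75 mm²); the cylinder at (15.5, 1.5) does not reach this height (z outside [1.5, 17]); Taking the first minus the rest: none of the subtracted shapes is present at this height, so the 10.5×9.5 cube is unchanged — area = 99.75 mm². At z = 16.4: the cube (footprint 10.5×9.5) is included at this height (area 99.75 mm²); the r=4 cylinder at (15.5, 1.5) gives a regular 12-gon of circumradius 4 (constant along its height) (area = (12/2)·4.000²·sin(360°/12) = 48.00 mm²); Subtracting the remaining from the first: starting from the 10.5×9.5 cube (99.75 mm²), the r=4 cylinder at (15.5, 1.5) misses the remaining region (no effect) — area = 99.75 mm². Checking containment: the cross-section at z = 16.4 is a subset of the cross-section at z = 1.2.

entirely on top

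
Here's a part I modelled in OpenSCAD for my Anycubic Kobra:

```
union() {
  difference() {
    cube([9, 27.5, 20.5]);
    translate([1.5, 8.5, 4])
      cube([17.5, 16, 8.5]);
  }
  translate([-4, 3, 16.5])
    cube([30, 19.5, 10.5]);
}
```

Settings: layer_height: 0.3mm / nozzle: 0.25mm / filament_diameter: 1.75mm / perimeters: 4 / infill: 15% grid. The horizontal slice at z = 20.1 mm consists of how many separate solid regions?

1

At z = 20.1 mm: the cube (footprint 9×27.5) is included at this height; the cube at (1.5, 8.5) does not reach this height (z outside [4, 12.5]); Taking the first minus the rest: none of the subtracted shapes is present at this height, so the 9×27.5 cube is unchanged — 1 connected region; the cube at (-4, 3) is present — its section is the full 30×19.5 rectangle; Taking the union: the regions partially overlap (shared area 175.50 mm²), so overlapping operands fuse into one piece — 1 connected region. The result has 1 disconnected region.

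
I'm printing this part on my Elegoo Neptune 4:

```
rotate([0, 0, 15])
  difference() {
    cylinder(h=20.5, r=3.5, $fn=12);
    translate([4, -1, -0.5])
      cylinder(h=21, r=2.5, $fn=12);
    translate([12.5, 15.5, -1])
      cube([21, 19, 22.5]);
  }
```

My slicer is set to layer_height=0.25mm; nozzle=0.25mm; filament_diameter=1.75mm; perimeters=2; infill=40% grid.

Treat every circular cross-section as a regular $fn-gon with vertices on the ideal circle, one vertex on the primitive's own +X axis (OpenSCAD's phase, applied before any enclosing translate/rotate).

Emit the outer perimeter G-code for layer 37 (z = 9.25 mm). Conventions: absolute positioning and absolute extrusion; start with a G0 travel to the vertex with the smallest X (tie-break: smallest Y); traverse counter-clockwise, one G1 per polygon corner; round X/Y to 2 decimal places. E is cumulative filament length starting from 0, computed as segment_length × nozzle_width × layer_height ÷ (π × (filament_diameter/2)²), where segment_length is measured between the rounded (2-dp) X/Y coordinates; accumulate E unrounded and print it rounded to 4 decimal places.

At z = 9.25 mm: the r=3.5 cylinder gives a regular 12-gon of circumradius 3.5 (constant along its height); the r=2.5 cylinder at (4, -1) contributes a regular 12-gon of circumradius 2.5; the 21×19 cube at (12.5, 15.5) contributes its full rectangle; Taking the first minus the rest: starting from the r=3.5 cylinder, the r=2.5 cylinder at (4, -1) partially overlaps it — only the 4.88 mm² overlap (of its 18.75 mm²) is removed, clipping the outline; the 21×19 cube at (12.5, 15.5) misses the remaining region (no effect) — 1 connected region; (whole slice rotated 15° about Z — lengths, areas and connectivity unchanged). The outline is a single polygon with 16 vertices. Extrusion per mm of travel: 0.25 × 0.25 / (π × 0.875²) = 0.025984. Accumulating E over each segment gives final E = 0.5768.

G0 X-3.38 Y-0.91 Z9.25
G1 X-2.47 Y-2.47 E0.0469
G1 X-0.91 Y-3.38 E0.0939
G1 X0.91 Y-3.38 E0.1411
G1 X2.47 Y-2.47 E0.1881
G1 X2.78 Y-1.94 E0.2040
G1 X2.35 Y-1.70 E0.2168
G1 X1.71 Y-0.58 E0.2503
G1 X1.71 Y0.72 E0.2841
G1 X2.35 Y1.84 E0.3176
G1 X2.72 Y2.05 E0.3287
G1 X2.47 Y2.47 E0.3414
G1 X0.91 Y3.38 E0.3883
G1 X-0.91 Y3.38 E0.4356
G1 X-2.47 Y2.47 E0.4825
G1 X-3.38 Y0.91 E0.5295
G1 X-3.38 Y-0.91 E0.5768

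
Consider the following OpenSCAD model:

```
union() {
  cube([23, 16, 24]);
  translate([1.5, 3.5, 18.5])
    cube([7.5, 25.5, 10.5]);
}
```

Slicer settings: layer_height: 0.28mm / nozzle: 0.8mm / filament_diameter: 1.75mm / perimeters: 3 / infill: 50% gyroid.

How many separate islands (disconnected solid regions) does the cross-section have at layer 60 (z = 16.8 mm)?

At z = 16.8 mm: the 23×16 cube contributes its full rectangle; the cube at (1.5, 3.5) is not intersected at this z (z outside [18.5, 29]); Combining (union): only the 23×16 cube is present, so the union is just that shape — 1 connected region. Overall, the cross-section is a single solid region. Island count = 1.

1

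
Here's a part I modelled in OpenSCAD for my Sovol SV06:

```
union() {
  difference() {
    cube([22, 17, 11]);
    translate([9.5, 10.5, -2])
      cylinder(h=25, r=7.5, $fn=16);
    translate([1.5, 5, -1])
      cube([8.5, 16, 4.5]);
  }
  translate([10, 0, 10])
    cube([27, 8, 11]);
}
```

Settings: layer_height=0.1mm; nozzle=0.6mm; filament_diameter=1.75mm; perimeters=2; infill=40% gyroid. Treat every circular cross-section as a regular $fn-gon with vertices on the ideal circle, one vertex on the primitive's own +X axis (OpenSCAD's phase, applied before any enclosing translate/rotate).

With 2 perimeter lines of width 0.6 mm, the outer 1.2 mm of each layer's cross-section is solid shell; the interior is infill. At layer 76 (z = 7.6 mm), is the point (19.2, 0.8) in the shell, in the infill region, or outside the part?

shell

At z = 7.6 mm: the cube is present — its section is the full 22×17 rectangle; the r=7.5 cylinder at (9.5, 10.5) contributes a regular 16-gon of circumradius 7.5; the cube at (1.5, 5) does not reach this height (z outside [-1, 3.5]); Subtracting the remaining from the first: starting from the 22×17 cube, the r=7.5 cylinder at (9.5, 10.5) partially overlaps it — only the 167.83 mm² overlap (of its 172.21 mm²) is removed, clipping the outline — 1 connected region; the cube at (10, 0) is absent (z outside [10, 21]); Merging all regions: only the result so far is present, so the union is just that shape — 1 connected region. Overall, the cross-section is a single solid region. The nearest boundary edge runs (22.00, 0.00)→(0.00, 0.00); distance from the point to it = 0.80 mm. The point is inside the cross-section, 0.80 mm from the nearest boundary — within the 1.2 mm shell band (2 × 0.6).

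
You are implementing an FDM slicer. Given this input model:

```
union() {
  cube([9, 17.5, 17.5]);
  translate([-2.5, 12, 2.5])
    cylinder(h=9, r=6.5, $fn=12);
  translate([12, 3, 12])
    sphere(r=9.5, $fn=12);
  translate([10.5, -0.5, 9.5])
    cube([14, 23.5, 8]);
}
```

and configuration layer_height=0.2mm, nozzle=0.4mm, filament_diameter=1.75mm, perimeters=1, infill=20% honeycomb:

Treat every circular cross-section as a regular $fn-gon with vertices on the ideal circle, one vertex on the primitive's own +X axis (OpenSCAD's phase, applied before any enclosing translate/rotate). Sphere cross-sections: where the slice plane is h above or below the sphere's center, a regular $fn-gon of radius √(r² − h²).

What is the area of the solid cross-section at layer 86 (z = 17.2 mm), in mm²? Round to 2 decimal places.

At z = 17.2 mm: the 9×17.5 cube contributes its full rectangle (area 157.50 mm²); the cylinder at (-2.5, 12) is not intersected at this z (z outside [2.5, 11.5]); the r=9.5 sphere at (12, 3) slices to a regular 12-gon of circumradius 7.950 (√(r²−h²) with h=5.2 from center) (area = (12/2)·7.950²·sin(360°/12) = 189.63 mm²); the cube at (10.5, -0.5) (footprint 14×23.5) is included at this height (area 329.00 mm²); Taking the union: the regions partially overlap — summed areas 676.13 mm² minus the doubly-counted overlap 128.87 mm² gives 547.26 mm² — area = 547.26 mm². Overall, the cross-section is a single solid region. Net area = 547.26 mm².

547.26 mm²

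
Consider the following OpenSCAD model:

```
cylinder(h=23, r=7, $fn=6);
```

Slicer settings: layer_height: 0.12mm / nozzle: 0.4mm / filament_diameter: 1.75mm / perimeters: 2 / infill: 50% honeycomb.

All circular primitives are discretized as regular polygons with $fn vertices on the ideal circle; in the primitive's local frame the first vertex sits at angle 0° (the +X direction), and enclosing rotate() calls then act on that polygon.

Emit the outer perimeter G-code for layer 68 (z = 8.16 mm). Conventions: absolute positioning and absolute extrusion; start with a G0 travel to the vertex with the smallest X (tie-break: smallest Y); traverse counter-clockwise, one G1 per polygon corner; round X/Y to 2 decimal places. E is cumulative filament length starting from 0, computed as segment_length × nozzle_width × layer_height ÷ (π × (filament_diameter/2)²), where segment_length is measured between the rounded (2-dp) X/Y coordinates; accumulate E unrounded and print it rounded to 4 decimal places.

G0 X-7.00 Y0.00 Z8.16
G1 X-3.50 Y-6.06 E0.1397
G1 X3.50 Y-6.06 E0.2793
G1 X7.00 Y0.00 E0.4190
G1 X3.50 Y6.06 E0.5587
G1 X-3.50 Y6.06 E0.6983
G1 X-7.00 Y0.00 E0.8380

At z = 8.16 mm: the r=7 cylinder contributes a regular 6-gon of circumradius 7. The outline is a single polygon with 6 vertices. Extrusion per mm of travel: 0.4 × 0.12 / (π × 0.875²) = 0.019956. Accumulating E over each segment gives final E = 0.8380.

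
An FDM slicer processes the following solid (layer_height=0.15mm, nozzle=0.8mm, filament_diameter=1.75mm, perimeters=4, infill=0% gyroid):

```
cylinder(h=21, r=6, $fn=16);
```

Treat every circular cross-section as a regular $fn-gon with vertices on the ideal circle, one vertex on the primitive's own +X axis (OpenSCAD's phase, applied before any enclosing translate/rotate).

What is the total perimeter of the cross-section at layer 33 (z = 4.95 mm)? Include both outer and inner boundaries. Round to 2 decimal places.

At z = 4.95 mm: the cylinder: section is a regular 16-gon, circumradius r=6 (perimeter = 2·16·6.000·sin(180°/16) = 37.46 mm). Overall, the cross-section is a single solid region. Total boundary length (outer) = 37.46 mm.

37.46 mm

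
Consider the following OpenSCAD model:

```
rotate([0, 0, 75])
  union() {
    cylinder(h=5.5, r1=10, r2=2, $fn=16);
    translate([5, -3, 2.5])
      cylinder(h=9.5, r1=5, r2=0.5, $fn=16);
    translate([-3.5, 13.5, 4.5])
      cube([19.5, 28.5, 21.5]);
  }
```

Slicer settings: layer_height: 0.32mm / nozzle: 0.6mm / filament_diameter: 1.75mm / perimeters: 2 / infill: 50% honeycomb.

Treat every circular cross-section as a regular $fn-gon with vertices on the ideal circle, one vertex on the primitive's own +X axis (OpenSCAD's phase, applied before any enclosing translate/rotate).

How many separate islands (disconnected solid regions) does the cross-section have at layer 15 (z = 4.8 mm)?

2

At z = 4.8 mm: the cone: at t=0.873 of its height the radius interpolates to r₁+(r₂−r₁)t = 3.018, giving a regular 16-gon of that circumradius; the cone at (5, -3) (r1=5→r2=0.5) has section circumradius 3.911 here — a regular 16-gon; the cube at (-3.5, 13.5) (footprint 19.5×28.5) is included at this height; Taking the union: the regions partially overlap (shared area 2.41 mm²), so overlapping operands fuse into one piece — 2 connected regions; (rotated 75° about Z; rotation is an isometry so areas/perimeters/island counts are preserved). Overall, the cross-section has 2 separate islands. Island count = 2.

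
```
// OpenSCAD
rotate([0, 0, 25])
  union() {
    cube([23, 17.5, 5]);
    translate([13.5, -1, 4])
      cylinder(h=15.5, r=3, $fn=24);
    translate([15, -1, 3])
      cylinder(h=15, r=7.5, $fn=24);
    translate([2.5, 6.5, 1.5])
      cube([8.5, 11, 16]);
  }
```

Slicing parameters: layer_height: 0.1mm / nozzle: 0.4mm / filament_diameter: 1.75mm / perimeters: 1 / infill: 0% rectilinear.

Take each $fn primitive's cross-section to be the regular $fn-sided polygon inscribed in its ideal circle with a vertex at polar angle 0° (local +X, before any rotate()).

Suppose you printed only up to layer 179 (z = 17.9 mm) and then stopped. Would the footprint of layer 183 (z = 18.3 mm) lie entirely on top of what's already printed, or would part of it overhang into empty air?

entirely on top

Compare the two slices. At z = 17.9: the cube does not reach this height (z outside [0, 5]); the r=3 cylinder at (13.5, -1) gives a regular 24-gon of circumradius 3 (constant along its height) (area = (24/2)·3.000²·sin(360°/24) = 27.95 mm²); the r=7.5 cylinder at (15, -1) contributes a regular 24-gon of circumradius 7.5 (area = (24/2)·7.500²·sin(360°/24) = 174.70 mm²); the cube at (2.5, 6.5) does not reach this height (z outside [1.5, 17.5]); Combining (union): the r=3 cylinder at (13.5, -1) lies entirely inside the r=7.5 cylinder at (15, -1), so the union is just the r=7.5 cylinder at (15, -1) — area = 174.70 mm²; (rotated 25° about Z; rotation is an isometry so areas/perimeters/island counts are preserved). At z = 18.3: the cube is not intersected at this z (z outside [0, 5]); the r=3 cylinder at (13.5, -1) gives a regular 24-gon of circumradius 3 (constant along its height) (area = (24/2)·3.000²·sin(360°/24) = 27.95 mm²); the cylinder at (15, -1) is not intersected at this z (z outside [3, 18]); the cube at (2.5, 6.5) is absent (z outside [1.5, 17.5]); Taking the union: only the r=3 cylinder at (13.5, -1) is present, so the union is just that shape — area = 27.95 mm²; (whole slice rotated 25° about Z — lengths, areas and connectivity unchanged). Checking containment: the cross-section at z = 18.3 is a subset of the cross-section at z = 17.9.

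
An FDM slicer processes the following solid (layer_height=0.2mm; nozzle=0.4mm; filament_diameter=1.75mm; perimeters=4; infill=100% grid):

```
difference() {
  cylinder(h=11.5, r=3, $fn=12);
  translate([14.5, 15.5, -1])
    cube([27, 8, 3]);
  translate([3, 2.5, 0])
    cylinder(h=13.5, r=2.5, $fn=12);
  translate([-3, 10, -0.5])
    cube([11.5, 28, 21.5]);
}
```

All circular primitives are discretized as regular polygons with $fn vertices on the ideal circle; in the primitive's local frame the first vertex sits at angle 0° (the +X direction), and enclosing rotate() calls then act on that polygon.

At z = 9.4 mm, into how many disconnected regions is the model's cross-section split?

At z = 9.4 mm: the r=3 cylinder gives a regular 12-gon of circumradius 3 (constant along its height); the cube at (14.5, 15.5) is not intersected at this z (z outside [-1, 2]); the r=2.5 cylinder at (3, 2.5) gives a regular 12-gon of circumradius 2.5 (constant along its height); the cube at (-3, 10) is present — its section is the full 11.5×28 rectangle; After the difference (first − rest): starting from the r=3 cylinder, the r=2.5 cylinder at (3, 2.5) partially overlaps it — only the 3.70 mm² overlap (of its 18.75 mm²) is removed, clipping the outline; the 11.5×28 cube at (-3, 10) misses the remaining region (no effect) — 1 connected region. The result has 1 disconnected region.

1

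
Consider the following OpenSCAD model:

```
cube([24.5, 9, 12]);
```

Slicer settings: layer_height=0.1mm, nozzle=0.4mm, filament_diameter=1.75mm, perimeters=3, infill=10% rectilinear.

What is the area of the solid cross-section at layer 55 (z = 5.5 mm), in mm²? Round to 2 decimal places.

220.50 mm²

At z = 5.5 mm: the 24.5×9 cube contributes its full rectangle (area 220.50 mm²). Overall, the cross-section is a single solid region. Net area = 220.50 mm².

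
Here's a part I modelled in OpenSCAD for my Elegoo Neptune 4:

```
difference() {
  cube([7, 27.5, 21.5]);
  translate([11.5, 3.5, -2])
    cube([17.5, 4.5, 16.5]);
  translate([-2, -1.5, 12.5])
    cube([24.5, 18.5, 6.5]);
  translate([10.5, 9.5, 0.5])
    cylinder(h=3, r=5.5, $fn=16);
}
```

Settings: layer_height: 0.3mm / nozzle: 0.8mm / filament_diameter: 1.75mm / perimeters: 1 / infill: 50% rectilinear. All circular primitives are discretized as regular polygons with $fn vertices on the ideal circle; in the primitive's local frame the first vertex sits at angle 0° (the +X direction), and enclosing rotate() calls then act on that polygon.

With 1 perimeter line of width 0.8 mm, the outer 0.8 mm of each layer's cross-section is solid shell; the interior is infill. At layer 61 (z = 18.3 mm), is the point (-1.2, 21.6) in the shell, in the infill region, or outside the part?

At z = 18.3 mm: the cube is present — its section is the full 7×27.5 rectangle; the cube at (11.5, 3.5) does not reach this height (z outside [-2, 14.5]); the cube at (-2, -1.5) is present — its section is the full 24.5×18.5 rectangle; the cylinder at (10.5, 9.5) does not reach this height (z outside [0.5, 3.5]); After the difference (first − rest): starting from the 7×27.5 cube, the 24.5×18.5 cube at (-2, -1.5) partially overlaps it — only the 119.00 mm² overlap (of its 453.25 mm²) is removed, clipping the outline — 1 connected region. Overall, the cross-section is a single solid region. The nearest boundary edge runs (0.00, 17.00)→(0.00, 27.50); distance from the point to it = 1.20 mm. The point is not inside any of the regions above, so it lies outside the cross-section (1.20 mm from the nearest boundary).

outside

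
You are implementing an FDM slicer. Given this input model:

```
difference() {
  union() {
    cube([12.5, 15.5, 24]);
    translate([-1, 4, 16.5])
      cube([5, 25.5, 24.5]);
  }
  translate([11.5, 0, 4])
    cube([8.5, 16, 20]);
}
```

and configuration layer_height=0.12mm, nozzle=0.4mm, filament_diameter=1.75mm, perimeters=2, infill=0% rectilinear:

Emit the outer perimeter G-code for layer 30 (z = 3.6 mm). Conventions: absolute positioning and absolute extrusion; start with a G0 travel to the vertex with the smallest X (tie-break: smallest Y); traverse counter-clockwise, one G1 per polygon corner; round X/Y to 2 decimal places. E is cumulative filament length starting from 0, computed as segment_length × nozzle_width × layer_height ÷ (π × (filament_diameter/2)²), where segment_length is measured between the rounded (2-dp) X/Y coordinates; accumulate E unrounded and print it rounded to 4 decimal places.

At z = 3.6 mm: the cube (footprint 12.5×15.5) is included at this height; the cube at (-1, 4) is not intersected at this z (z outside [16.5, 41]); Taking the union: only the 12.5×15.5 cube is present, so the union is just that shape — 1 connected region; the cube at (11.5, 0) is absent (z outside [4, 24]); After the difference (first − rest): none of the subtracted shapes is present at this height, so that combined region is unchanged — 1 connected region. The outline is a single polygon with 4 vertices. Extrusion per mm of travel: 0.4 × 0.12 / (π × 0.875²) = 0.019956. Accumulating E over each segment gives final E = 1.1175.

G0 X0.00 Y0.00 Z3.60
G1 X12.50 Y0.00 E0.2495
G1 X12.50 Y15.50 E0.5588
G1 X0.00 Y15.50 E0.8082
G1 X0.00 Y0.00 E1.1175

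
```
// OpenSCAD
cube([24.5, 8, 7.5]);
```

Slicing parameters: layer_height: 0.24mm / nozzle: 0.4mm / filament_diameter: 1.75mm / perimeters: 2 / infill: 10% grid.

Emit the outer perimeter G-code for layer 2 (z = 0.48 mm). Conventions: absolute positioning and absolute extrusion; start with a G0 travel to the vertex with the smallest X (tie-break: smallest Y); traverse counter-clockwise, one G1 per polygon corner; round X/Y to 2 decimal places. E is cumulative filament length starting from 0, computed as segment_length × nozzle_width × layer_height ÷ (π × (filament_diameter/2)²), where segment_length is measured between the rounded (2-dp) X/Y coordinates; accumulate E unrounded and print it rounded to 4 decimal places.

At z = 0.48 mm: the 24.5×8 cube contributes its full rectangle. The outline is a single polygon with 4 vertices. Extrusion per mm of travel: 0.4 × 0.24 / (π × 0.875²) = 0.039912. Accumulating E over each segment gives final E = 2.5943.

G0 X0.00 Y0.00 Z0.48
G1 X24.50 Y0.00 E0.9778
G1 X24.50 Y8.00 E1.2971
G1 X0.00 Y8.00 E2.2750
G1 X0.00 Y0.00 E2.5943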